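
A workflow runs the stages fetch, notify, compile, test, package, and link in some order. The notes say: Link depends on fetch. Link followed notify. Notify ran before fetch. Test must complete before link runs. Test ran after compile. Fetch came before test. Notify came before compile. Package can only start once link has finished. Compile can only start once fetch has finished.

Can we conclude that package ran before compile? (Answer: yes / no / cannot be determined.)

no

Tracing the constraints gives compile → test → link → package, so compile must come before package.
That means package cannot be before compile.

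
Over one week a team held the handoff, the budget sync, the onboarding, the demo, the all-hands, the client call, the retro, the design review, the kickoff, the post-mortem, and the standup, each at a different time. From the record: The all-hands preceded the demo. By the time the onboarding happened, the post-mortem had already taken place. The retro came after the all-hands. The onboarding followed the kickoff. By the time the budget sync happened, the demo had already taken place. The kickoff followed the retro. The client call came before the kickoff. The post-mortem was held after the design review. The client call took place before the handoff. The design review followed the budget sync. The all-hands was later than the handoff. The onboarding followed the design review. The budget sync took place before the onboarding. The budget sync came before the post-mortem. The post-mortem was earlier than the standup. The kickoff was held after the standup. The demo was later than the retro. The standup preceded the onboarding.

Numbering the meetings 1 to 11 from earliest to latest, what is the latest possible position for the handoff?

2

The handoff must come before the all-hands, the budget sync, the demo, the design review, the kickoff, the onboarding, the post-mortem, the retro, and the standup — 9 meetings forced after it.
Everything else can be placed before the handoff in some valid order, so the handoff can sit as late as position 11 − 9 = 2.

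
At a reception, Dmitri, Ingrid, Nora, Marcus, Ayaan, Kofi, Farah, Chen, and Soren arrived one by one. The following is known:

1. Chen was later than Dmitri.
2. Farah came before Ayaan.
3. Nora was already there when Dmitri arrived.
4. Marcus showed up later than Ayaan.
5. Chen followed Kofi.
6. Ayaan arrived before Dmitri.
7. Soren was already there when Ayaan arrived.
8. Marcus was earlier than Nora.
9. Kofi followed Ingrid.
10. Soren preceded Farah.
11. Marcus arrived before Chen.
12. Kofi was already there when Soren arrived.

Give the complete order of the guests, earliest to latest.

Ingrid, Kofi, Soren, Farah, Ayaan, Marcus, Nora, Dmitri, Chen

The constraints fix every adjacent pair, so only one ordering works:
Ingrid → Kofi → Soren → Farah → Ayaan → Marcus → Nora → Dmitri → Chen.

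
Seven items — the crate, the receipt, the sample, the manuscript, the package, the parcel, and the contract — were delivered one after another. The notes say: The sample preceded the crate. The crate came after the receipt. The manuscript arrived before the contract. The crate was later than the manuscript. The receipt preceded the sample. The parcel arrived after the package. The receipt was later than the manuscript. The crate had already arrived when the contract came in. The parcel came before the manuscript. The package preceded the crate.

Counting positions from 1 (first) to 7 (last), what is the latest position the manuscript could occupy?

The manuscript must come before the contract, the crate, the receipt, and the sample — 4 items forced after it.
Everything else can be placed before the manuscript in some valid order, so the manuscript can sit as late as position 7 − 4 = 3.

3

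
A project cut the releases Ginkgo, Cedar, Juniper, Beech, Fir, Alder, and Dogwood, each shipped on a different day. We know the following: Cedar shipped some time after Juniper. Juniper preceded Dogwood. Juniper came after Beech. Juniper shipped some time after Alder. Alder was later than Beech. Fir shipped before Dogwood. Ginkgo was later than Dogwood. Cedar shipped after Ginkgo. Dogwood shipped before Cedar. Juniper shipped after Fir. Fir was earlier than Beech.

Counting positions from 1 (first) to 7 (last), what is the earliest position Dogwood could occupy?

5

Alder, Beech, Fir, and Juniper must all come before Dogwood — 4 forced predecessors.
Nothing else is forced ahead of Dogwood, so its earliest slot is position 4 + 1 = 5.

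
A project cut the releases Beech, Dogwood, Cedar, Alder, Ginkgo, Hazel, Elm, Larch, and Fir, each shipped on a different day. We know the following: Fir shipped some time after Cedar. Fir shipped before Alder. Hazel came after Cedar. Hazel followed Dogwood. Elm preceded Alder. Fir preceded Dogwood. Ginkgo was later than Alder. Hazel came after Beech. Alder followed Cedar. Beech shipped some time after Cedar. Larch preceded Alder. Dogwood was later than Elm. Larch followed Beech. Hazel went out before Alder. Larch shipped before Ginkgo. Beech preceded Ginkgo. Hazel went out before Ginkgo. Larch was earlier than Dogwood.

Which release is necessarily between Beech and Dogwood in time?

Larch

Tracing the constraints gives Beech → Larch → Dogwood, so Larch sits after Beech and before Dogwood.
No other release is forced both after Beech and before Dogwood.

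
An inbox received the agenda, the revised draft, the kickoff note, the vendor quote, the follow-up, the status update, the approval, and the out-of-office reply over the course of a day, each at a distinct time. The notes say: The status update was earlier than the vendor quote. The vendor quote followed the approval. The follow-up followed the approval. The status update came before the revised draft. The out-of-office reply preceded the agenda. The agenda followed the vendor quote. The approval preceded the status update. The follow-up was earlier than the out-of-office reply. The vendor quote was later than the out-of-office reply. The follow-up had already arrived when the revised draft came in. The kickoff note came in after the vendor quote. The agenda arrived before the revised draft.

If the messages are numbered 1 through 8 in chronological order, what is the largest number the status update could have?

4

The status update must come before the agenda, the kickoff note, the revised draft, and the vendor quote — 4 messages forced after it.
Everything else can be placed before the status update in some valid order, so the status update can sit as late as position 8 − 4 = 4.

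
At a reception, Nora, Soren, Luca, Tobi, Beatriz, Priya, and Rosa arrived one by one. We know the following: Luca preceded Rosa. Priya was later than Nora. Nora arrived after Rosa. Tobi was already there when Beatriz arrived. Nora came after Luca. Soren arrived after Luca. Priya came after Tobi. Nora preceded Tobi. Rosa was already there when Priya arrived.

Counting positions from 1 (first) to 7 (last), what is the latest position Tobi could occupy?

Tobi must come before Beatriz and Priya — 2 guests forced after them.
Everything else can be placed before Tobi in some valid order, so Tobi can sit as late as position 7 − 2 = 5.

5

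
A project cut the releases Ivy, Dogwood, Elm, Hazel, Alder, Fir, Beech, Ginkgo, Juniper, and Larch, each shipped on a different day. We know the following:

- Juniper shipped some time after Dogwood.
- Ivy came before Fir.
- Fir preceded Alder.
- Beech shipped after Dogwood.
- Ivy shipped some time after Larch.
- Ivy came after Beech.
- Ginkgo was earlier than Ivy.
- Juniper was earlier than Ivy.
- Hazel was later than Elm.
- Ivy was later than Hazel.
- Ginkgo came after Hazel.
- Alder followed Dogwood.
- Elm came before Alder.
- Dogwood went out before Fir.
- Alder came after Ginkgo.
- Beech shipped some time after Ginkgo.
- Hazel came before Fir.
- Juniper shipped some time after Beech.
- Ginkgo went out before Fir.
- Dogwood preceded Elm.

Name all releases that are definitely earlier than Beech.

Directly stated before Beech: Dogwood and Ginkgo.
Elm reaches Beech via Elm → Hazel → Ginkgo → Beech.
Hazel reaches Beech via Hazel → Ginkgo → Beech.

Dogwood, Elm, Ginkgo, Hazel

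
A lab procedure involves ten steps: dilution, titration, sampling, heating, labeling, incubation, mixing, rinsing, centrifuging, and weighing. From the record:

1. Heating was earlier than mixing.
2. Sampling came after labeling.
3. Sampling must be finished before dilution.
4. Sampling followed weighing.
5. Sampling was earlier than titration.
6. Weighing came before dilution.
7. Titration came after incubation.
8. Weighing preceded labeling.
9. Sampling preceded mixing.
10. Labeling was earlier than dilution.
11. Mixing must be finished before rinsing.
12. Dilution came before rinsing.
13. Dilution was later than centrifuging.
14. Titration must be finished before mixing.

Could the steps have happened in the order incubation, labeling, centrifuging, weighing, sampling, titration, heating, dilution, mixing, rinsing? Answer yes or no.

The constraints require weighing before labeling, but in the proposed sequence labeling appears ahead of weighing. That one violation is enough.

no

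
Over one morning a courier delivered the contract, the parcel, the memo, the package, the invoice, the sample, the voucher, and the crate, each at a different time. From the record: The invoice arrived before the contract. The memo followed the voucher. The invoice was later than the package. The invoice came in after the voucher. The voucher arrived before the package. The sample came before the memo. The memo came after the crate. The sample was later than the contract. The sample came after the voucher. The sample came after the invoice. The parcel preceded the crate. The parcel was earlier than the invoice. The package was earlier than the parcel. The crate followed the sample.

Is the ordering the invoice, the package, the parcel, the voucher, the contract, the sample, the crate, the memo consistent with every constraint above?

The constraints require the voucher before the package, but in the proposed sequence the package appears ahead of the voucher. That one violation is enough.

no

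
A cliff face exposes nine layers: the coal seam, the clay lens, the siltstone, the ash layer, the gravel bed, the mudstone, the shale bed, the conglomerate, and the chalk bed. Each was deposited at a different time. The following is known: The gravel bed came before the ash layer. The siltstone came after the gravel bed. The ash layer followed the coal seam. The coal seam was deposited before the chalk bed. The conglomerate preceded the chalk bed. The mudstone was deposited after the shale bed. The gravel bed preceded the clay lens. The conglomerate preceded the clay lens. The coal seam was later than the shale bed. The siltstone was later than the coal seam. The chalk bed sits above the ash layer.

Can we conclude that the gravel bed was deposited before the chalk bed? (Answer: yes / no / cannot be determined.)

yes

Chain the constraints: the gravel bed → the ash layer → the chalk bed. Each link is directly stated, so the gravel bed comes before the chalk bed.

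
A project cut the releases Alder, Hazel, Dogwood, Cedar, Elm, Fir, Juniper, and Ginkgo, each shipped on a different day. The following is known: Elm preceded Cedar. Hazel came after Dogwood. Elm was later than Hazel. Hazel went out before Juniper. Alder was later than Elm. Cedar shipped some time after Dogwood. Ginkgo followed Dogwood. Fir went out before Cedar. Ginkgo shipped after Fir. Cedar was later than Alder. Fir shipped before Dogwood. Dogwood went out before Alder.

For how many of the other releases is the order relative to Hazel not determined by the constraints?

1

Forced before Hazel: Dogwood and Fir; forced after Hazel: Alder, Cedar, Elm, and Juniper.
That leaves Ginkgo with no forced order relative to Hazel — 1.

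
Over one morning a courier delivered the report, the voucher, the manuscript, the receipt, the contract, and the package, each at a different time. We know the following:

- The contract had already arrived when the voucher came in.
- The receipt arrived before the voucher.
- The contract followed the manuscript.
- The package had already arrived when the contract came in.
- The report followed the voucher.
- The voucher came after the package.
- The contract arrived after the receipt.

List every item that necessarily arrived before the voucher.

the contract, the manuscript, the package, the receipt

Directly stated before the voucher: the contract, the package, and the receipt.
The manuscript reaches the voucher via the manuscript → the contract → the voucher.
No chain forces the report ahead of the voucher.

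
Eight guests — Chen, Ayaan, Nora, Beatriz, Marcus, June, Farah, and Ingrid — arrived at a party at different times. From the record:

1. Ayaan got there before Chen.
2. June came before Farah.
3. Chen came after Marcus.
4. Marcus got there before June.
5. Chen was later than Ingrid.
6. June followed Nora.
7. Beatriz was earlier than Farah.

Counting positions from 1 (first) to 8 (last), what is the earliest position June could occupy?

3

Marcus and Nora must both come before June — 2 forced predecessors.
Nothing else is forced ahead of June, so their earliest slot is position 2 + 1 = 3.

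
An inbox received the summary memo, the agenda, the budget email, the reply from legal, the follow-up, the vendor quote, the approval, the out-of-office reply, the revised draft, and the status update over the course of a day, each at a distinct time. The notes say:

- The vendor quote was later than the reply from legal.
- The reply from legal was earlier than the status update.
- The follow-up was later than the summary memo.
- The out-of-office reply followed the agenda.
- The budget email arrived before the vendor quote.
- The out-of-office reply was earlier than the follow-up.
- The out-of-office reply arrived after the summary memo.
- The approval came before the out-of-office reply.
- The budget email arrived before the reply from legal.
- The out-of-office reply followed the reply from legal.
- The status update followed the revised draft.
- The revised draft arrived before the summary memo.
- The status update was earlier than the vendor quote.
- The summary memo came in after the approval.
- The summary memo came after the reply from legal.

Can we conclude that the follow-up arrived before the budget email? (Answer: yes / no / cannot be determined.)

no

Tracing the constraints gives the budget email → the reply from legal → the out-of-office reply → the follow-up, so the budget email must come before the follow-up.
That means the follow-up cannot be before the budget email.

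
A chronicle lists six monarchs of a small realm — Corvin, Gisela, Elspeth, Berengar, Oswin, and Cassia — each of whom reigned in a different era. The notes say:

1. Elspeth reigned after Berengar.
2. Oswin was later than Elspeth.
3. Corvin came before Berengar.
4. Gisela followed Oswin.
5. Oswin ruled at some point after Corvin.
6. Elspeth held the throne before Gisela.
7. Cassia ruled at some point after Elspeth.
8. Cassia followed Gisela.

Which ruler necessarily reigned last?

Cassia

Every other ruler has a chain of constraints placing them before Cassia, so Cassia is last.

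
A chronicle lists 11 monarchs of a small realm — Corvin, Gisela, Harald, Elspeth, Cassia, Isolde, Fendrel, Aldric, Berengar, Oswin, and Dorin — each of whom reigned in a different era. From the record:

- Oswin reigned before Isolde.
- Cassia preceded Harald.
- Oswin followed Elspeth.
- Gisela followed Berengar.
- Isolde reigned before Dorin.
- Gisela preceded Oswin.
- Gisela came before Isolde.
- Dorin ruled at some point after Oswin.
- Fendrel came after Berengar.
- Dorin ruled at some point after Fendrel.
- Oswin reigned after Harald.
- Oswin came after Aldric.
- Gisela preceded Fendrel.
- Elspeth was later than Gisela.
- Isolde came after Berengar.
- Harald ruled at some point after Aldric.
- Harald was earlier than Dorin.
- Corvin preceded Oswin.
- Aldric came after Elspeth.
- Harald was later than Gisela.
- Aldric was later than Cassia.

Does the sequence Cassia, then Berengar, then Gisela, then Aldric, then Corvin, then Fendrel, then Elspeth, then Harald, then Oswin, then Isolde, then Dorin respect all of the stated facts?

The constraints require Elspeth before Aldric, but in the proposed sequence Aldric appears ahead of Elspeth. That one violation is enough.

no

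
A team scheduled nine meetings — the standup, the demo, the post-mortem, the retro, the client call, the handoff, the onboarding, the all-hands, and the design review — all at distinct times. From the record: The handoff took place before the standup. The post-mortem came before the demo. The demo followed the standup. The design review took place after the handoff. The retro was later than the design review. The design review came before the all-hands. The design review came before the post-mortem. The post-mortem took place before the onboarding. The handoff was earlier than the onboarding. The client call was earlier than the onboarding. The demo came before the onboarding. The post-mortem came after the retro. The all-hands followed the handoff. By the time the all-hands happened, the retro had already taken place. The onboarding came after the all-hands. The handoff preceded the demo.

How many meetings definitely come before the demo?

Directly stated before the demo: the handoff, the post-mortem, and the standup.
The design review reaches the demo via the design review → the post-mortem → the demo.
The retro reaches the demo via the retro → the post-mortem → the demo.
No chain forces the client call (or any of the others) ahead of the demo.
That's the design review, the handoff, the post-mortem, the retro, and the standup — 5 in all.

5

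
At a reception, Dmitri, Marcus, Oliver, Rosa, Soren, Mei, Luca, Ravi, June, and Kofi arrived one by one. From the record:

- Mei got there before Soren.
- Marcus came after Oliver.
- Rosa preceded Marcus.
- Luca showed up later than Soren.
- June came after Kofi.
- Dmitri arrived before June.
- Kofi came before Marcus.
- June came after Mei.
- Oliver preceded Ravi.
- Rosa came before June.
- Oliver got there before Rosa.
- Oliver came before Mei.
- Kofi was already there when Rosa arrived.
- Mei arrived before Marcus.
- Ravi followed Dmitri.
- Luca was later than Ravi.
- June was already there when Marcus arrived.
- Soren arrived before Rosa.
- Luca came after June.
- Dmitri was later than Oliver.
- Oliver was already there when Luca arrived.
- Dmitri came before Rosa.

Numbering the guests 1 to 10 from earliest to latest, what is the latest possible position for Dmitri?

5

Dmitri must come before June, Luca, Marcus, Ravi, and Rosa — 5 guests forced after them.
Everything else can be placed before Dmitri in some valid order, so Dmitri can sit as late as position 10 − 5 = 5.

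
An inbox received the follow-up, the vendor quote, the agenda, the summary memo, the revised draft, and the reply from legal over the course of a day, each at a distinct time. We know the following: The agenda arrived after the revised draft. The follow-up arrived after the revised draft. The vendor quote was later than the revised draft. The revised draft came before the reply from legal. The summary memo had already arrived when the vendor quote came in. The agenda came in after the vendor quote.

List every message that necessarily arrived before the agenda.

Directly stated before the agenda: the revised draft and the vendor quote.
The summary memo reaches the agenda via the summary memo → the vendor quote → the agenda.

the revised draft, the summary memo, the vendor quote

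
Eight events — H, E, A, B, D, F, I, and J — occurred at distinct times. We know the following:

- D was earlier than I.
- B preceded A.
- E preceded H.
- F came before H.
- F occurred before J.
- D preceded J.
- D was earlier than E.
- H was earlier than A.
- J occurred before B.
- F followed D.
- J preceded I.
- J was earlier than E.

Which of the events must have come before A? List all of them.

Directly stated before A: B and H.
D reaches A via D → J → B → A.
E reaches A via E → H → A.
F reaches A via F → H → A.
Likewise J reaches A by chaining the stated constraints.

B, D, E, F, H, J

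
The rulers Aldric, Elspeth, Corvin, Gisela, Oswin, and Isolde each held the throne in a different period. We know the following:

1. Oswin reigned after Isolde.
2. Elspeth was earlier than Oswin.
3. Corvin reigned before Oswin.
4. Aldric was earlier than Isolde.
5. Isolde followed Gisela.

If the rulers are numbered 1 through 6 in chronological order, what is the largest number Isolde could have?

5

Isolde must come before Oswin — 1 ruler forced after them.
Everything else can be placed before Isolde in some valid order, so Isolde can sit as late as position 6 − 1 = 5.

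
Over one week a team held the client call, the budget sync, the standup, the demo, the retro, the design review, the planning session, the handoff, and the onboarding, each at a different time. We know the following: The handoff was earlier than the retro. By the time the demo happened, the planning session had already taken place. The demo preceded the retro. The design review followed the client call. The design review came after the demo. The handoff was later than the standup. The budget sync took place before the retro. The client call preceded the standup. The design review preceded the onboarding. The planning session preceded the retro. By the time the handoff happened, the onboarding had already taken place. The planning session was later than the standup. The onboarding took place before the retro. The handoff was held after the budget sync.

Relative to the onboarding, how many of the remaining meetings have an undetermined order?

Forced before the onboarding: the client call, the demo, the design review, the planning session, and the standup; forced after the onboarding: the handoff and the retro.
That leaves the budget sync with no forced order relative to the onboarding — 1.

1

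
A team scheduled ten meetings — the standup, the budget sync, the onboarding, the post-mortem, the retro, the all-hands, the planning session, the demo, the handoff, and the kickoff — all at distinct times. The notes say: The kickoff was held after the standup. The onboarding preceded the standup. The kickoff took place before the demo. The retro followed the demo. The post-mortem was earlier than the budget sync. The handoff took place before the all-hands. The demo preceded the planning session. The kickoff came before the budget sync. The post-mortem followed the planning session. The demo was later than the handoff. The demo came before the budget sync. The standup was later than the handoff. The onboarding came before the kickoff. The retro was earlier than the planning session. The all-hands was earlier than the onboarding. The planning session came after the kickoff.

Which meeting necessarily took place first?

The handoff has a chain of constraints placing it before every other meeting, so the handoff must be first.

the handoff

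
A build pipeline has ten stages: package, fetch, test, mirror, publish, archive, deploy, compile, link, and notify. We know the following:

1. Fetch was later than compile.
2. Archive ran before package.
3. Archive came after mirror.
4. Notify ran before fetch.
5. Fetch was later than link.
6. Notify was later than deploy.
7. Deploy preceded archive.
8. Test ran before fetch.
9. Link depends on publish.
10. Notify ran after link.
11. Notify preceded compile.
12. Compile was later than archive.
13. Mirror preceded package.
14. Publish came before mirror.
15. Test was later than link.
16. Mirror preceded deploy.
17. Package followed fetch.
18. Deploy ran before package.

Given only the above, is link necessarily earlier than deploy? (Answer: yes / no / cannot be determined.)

No chain of stated constraints runs from link to deploy, and none runs from deploy to link either.
So the relative order of link and deploy is not fixed by the given facts.

cannot be determined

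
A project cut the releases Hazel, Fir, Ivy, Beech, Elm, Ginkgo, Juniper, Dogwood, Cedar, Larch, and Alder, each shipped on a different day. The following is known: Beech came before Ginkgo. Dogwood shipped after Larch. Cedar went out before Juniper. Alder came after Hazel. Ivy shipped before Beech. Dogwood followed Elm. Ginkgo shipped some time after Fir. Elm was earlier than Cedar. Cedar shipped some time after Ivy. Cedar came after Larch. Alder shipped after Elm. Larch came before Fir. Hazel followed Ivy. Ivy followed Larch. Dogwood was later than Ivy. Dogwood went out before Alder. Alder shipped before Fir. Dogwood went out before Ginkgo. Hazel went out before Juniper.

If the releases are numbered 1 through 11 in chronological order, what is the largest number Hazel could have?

Hazel must come before Alder, Fir, Ginkgo, and Juniper — 4 releases forced after it.
Everything else can be placed before Hazel in some valid order, so Hazel can sit as late as position 11 − 4 = 7.

7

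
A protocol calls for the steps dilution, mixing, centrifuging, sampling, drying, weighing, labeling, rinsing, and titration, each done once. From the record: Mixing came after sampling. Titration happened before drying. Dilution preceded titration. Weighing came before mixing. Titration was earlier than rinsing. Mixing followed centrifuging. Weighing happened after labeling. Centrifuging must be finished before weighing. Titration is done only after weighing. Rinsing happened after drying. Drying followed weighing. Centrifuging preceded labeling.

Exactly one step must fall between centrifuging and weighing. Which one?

Tracing the constraints gives centrifuging → labeling → weighing, so labeling sits after centrifuging and before weighing.
No other step is forced both after centrifuging and before weighing.

labeling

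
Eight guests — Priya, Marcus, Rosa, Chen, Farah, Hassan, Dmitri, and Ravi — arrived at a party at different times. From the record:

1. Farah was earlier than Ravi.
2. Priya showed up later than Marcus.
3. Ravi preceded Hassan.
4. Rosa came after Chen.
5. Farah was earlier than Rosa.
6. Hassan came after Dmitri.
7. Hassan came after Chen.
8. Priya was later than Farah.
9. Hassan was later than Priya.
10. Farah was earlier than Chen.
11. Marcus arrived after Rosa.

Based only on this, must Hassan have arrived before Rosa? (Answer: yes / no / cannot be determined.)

no

Tracing the constraints gives Rosa → Marcus → Priya → Hassan, so Rosa must come before Hassan.
That means Hassan cannot be before Rosa.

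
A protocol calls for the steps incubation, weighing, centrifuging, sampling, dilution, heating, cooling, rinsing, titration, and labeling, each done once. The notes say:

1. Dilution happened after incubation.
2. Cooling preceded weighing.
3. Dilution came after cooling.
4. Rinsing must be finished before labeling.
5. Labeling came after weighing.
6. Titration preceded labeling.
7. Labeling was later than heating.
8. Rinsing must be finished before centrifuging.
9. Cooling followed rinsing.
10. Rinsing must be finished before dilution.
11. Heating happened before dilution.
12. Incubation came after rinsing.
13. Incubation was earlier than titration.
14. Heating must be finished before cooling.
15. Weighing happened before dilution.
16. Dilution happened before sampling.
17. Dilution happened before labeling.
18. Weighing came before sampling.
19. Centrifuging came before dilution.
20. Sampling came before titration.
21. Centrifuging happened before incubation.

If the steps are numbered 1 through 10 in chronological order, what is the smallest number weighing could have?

4

Cooling, heating, and rinsing must all come before weighing — 3 forced predecessors.
Nothing else is forced ahead of weighing, so its earliest slot is position 3 + 1 = 4.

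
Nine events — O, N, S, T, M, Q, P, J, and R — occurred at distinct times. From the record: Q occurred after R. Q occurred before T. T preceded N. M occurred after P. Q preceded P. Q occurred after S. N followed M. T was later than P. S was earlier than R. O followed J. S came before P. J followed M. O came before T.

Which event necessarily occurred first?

S

S has a chain of constraints placing it before every other event, so S must be first.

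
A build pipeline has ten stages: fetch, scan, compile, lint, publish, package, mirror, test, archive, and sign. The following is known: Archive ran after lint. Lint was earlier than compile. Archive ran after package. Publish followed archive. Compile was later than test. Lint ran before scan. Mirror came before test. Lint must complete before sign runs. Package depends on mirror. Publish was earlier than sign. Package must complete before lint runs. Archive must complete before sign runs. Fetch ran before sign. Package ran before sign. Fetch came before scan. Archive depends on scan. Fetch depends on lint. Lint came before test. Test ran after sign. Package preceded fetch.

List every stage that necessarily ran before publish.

archive, fetch, lint, mirror, package, scan

Directly stated before publish: archive.
Fetch reaches publish via fetch → scan → archive → publish.
Lint reaches publish via lint → archive → publish.
Mirror reaches publish via mirror → package → archive → publish.
Likewise package and scan each reach publish by chaining the stated constraints.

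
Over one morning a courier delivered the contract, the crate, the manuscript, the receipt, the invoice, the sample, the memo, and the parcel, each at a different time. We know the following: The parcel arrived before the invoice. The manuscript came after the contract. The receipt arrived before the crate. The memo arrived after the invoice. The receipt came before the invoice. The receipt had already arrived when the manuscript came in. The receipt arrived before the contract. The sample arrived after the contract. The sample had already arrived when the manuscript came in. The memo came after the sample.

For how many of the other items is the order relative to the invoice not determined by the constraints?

Forced before the invoice: the parcel and the receipt; forced after the invoice: the memo.
That leaves the contract, the crate, the manuscript, and the sample with no forced order relative to the invoice — 4.

4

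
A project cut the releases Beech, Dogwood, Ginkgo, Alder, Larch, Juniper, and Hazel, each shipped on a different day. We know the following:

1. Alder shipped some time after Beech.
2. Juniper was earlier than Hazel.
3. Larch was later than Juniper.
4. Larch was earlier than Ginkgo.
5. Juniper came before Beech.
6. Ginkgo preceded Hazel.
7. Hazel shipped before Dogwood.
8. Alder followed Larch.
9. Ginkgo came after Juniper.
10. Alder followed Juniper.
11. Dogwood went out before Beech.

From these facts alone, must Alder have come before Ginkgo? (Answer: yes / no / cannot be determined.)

no

Tracing the constraints gives Ginkgo → Hazel → Dogwood → Beech → Alder, so Ginkgo must come before Alder.
That means Alder cannot be before Ginkgo.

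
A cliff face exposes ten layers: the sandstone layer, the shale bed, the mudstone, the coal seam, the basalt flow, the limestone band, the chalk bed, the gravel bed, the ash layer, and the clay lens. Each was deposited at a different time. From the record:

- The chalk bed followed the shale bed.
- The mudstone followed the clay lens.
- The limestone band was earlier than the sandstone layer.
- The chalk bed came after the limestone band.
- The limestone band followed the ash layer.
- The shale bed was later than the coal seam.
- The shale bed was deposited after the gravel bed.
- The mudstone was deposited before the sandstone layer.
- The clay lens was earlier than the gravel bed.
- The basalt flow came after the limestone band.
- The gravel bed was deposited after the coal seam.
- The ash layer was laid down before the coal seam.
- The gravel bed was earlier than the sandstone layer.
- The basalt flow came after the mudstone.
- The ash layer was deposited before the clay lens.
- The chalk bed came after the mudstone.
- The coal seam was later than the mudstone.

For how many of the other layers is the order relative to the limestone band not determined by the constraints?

5

Forced before the limestone band: the ash layer; forced after the limestone band: the basalt flow, the chalk bed, and the sandstone layer.
That leaves the clay lens, the coal seam, the gravel bed, the mudstone, and the shale bed with no forced order relative to the limestone band — 5.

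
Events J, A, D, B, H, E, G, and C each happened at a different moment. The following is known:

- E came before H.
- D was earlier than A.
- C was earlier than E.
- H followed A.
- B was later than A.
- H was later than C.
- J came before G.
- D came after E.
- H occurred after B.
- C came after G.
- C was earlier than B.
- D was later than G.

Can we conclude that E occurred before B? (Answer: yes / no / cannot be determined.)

Chain the constraints: E → D → A → B. Each link is directly stated, so E comes before B.

yes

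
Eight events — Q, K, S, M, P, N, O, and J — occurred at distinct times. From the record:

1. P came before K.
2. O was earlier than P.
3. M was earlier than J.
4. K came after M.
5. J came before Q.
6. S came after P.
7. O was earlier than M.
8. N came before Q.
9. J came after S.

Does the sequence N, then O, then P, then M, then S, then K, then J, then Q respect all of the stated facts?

yes

Check each stated constraint against the proposed order — e.g. M is ahead of J; N is ahead of Q. Every pair is in the required order; nothing is violated.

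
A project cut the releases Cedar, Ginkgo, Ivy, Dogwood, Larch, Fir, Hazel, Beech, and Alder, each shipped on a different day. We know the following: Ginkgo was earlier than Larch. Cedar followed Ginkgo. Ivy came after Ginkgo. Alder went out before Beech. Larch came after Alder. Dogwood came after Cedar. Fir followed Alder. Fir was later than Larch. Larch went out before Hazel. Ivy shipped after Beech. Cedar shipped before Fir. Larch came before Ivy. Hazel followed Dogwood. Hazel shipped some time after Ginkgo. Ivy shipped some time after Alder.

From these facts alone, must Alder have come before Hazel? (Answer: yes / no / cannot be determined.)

yes

Chain the constraints: Alder → Larch → Hazel. Each link is directly stated, so Alder comes before Hazel.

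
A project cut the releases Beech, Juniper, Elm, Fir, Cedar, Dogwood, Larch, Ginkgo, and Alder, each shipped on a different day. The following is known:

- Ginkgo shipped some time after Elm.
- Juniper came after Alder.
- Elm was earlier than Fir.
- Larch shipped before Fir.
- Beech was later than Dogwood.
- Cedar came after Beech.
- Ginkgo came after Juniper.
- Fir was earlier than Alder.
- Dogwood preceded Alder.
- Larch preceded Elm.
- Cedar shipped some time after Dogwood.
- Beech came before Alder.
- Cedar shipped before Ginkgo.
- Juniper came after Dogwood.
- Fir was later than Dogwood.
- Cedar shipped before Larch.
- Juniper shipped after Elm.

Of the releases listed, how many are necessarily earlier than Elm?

Directly stated before Elm: Larch.
Beech reaches Elm via Beech → Cedar → Larch → Elm.
Cedar reaches Elm via Cedar → Larch → Elm.
Dogwood reaches Elm via Dogwood → Cedar → Larch → Elm.
That's Beech, Cedar, Dogwood, and Larch — 4 in all.

4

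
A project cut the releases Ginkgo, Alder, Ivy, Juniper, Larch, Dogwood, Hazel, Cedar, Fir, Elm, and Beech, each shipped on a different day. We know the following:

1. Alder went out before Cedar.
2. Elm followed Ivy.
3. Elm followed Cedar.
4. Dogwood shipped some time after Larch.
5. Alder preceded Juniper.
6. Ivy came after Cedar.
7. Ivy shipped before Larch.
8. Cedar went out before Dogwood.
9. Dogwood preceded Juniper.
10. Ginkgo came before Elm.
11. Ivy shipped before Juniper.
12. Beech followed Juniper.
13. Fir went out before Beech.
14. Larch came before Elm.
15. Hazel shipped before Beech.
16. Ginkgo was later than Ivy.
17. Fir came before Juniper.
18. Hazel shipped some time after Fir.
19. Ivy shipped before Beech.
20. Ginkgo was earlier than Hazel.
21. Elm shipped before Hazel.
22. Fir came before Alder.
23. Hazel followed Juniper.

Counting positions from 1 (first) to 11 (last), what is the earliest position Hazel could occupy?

10

Alder, Cedar, Dogwood, Elm, Fir, Ginkgo, Ivy, Juniper, and Larch must all come before Hazel — 9 forced predecessors.
Nothing else is forced ahead of Hazel, so its earliest slot is position 9 + 1 = 10.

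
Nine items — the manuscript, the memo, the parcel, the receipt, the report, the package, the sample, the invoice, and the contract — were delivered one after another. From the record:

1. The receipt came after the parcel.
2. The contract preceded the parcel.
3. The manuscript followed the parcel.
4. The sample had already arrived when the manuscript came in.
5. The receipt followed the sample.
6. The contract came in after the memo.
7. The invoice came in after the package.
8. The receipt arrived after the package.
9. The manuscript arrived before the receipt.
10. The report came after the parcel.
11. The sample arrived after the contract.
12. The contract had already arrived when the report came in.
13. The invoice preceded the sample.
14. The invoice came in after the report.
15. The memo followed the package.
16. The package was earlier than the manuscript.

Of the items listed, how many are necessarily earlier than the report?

Directly stated before the report: the contract and the parcel.
The memo reaches the report via the memo → the contract → the report.
The package reaches the report via the package → the memo → the contract → the report.
That's the contract, the memo, the package, and the parcel — 4 in all.

4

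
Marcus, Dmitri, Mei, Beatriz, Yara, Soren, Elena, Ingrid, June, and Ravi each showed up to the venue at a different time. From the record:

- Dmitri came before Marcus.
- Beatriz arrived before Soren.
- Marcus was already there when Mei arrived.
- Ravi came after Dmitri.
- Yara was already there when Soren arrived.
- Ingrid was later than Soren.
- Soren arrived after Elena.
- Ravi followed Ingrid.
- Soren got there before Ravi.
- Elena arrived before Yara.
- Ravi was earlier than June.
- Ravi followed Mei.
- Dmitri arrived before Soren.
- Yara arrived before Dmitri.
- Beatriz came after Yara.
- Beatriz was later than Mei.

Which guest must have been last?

Every other guest has a chain of constraints placing them before June, so June is last.

June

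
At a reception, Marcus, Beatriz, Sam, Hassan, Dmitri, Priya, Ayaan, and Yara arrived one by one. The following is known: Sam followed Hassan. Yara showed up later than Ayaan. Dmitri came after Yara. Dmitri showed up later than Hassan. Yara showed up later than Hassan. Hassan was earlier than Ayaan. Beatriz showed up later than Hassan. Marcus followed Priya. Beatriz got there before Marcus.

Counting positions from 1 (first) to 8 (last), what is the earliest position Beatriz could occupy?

Hassan must come before Beatriz — 1 forced predecessor.
Nothing else is forced ahead of Beatriz, so their earliest slot is position 1 + 1 = 2.

2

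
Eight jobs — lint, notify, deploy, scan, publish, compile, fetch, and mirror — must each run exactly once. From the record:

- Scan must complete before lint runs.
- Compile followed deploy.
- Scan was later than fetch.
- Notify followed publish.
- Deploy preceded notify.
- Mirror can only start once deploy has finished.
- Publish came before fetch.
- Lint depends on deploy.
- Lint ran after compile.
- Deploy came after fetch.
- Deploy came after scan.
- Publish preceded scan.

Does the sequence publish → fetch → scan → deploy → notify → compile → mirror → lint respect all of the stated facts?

Check each stated constraint against the proposed order — e.g. deploy is ahead of lint; scan is ahead of lint. Every pair is in the required order; nothing is violated.

yes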